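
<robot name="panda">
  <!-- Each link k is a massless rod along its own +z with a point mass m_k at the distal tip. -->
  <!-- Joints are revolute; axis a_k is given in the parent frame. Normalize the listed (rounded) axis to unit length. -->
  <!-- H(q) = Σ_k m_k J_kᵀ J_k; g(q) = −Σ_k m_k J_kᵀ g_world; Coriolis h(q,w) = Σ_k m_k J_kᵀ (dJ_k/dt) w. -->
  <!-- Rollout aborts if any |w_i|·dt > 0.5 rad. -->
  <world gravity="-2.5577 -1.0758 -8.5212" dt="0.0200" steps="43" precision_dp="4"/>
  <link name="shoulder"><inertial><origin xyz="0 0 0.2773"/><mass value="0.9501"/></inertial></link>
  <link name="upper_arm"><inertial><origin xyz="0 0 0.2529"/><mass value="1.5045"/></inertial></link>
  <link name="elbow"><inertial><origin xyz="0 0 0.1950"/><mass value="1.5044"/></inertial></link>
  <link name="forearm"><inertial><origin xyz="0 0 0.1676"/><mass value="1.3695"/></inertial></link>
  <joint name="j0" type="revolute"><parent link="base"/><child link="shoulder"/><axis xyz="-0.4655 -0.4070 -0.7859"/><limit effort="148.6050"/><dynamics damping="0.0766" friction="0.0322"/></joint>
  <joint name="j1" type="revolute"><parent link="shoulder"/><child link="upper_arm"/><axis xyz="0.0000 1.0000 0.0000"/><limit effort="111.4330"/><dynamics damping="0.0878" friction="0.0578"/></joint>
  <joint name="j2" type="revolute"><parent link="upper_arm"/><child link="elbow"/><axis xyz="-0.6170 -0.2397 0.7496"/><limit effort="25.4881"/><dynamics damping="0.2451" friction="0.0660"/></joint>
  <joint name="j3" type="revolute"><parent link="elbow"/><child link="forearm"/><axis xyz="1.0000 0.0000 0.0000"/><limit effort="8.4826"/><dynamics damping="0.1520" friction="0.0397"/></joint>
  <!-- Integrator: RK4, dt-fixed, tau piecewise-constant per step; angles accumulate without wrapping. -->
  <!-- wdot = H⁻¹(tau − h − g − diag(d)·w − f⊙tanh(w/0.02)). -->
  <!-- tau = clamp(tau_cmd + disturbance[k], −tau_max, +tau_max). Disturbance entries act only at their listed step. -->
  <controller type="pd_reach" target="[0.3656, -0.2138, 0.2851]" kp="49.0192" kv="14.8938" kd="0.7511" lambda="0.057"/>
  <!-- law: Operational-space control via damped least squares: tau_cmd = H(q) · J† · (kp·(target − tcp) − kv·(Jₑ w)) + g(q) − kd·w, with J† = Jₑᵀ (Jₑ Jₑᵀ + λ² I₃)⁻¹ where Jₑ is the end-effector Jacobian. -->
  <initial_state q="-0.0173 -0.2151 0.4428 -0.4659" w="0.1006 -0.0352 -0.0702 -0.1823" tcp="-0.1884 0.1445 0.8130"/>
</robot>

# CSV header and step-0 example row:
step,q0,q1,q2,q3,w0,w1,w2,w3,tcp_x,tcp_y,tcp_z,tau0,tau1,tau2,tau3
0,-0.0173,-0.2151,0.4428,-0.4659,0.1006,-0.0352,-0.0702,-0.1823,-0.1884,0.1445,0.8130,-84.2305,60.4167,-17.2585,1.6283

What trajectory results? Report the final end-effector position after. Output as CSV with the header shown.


step,q0,q1,q2,q3,w0,w1,w2,w3,tcp_x,tcp_y,tcp_z,tau0,tau1,tau2,tau3
1,-0.0369,-0.2063,0.4678,-0.5053,-2.0295,0.9143,2.4307,-3.7537,-0.1842,0.1421,0.8089,-58.6793,45.4421,-14.6726,3.7536
2,-0.0887,-0.1807,0.5278,-0.5874,-3.1394,1.6456,3.4608,-4.4854,-0.1715,0.1313,0.8008,-35.6690,33.3387,-11.0277,3.1222
3,-0.1565,-0.1439,0.5933,-0.6817,-3.6508,2.0299,3.1137,-4.8884,-0.1523,0.1131,0.7919,-18.1715,23.3761,-7.3463,2.5583
4,-0.2316,-0.1010,0.6525,-0.7751,-3.8835,2.2553,2.8367,-4.4228,-0.1282,0.0900,0.7833,-6.4041,16.4823,-4.9066,1.6503
5,-0.3100,-0.0556,0.7038,-0.8605,-3.9726,2.2809,2.3462,-4.0760,-0.1008,0.0646,0.7749,1.1559,11.3114,-3.1481,1.1956
6,-0.3895,-0.0108,0.7467,-0.9375,-3.9901,2.2140,1.9957,-3.6080,-0.0713,0.0388,0.7663,5.7626,7.7393,-2.1011,0.8479
7,-0.4690,0.0320,0.7830,-1.0060,-3.9654,2.0741,1.6894,-3.2294,-0.0406,0.0139,0.7571,8.5028,5.1264,-1.4471,0.7107
8,-0.5478,0.0716,0.8141,-1.0673,-3.9120,1.8995,1.4665,-2.8929,-0.0097,-0.0093,0.7471,10.0694,3.2384,-1.0808,0.6758
9,-0.6253,0.1075,0.8415,-1.1224,-3.8354,1.7079,1.3043,-2.6131,0.0207,-0.0305,0.7361,10.9247,1.8390,-0.8905,0.7189
10,-0.7011,0.1396,0.8661,-1.1723,-3.7381,1.5132,1.1934,-2.3772,0.0503,-0.0497,0.7242,11.3502,0.7923,-0.8159,0.8053
11,-0.7747,0.1678,0.8890,-1.2178,-3.6217,1.3233,1.1214,-2.1775,0.0786,-0.0667,0.7114,11.5162,0.0038,-0.8160,0.9149
12,-0.8459,0.1923,0.9107,-1.2596,-3.4875,1.1431,1.0779,-2.0064,0.1054,-0.0818,0.6979,11.5223,-0.5875,-0.8652,1.0340
13,-0.9142,0.2134,0.9318,-1.2982,-3.3378,0.9748,1.0539,-1.8579,0.1306,-0.0951,0.6838,11.4264,-1.0218,-0.9473,1.1535
14,-0.9793,0.2312,0.9526,-1.3341,-3.1752,0.8193,1.0422,-1.7275,0.1540,-0.1067,0.6693,11.2617,-1.3261,-1.0513,1.2678
15,-1.0412,0.2460,0.9732,-1.3674,-3.0029,0.6764,1.0370,-1.6117,0.1757,-0.1170,0.6547,11.0482,-1.5194,-1.1701,1.3733
16,-1.0995,0.2582,0.9938,-1.3986,-2.8244,0.5454,1.0341,-1.5078,0.1957,-0.1259,0.6399,10.7988,-1.6161,-1.2986,1.4680
17,-1.1542,0.2678,1.0143,-1.4278,-2.6433,0.4252,1.0305,-1.4138,0.2140,-0.1337,0.6252,10.5228,-1.6281,-1.4331,1.5506
18,-1.2053,0.2751,1.0347,-1.4552,-2.4629,0.3147,1.0242,-1.3279,0.2306,-0.1406,0.6106,10.2281,-1.5661,-1.5706,1.6204
19,-1.2528,0.2803,1.0550,-1.4809,-2.2861,0.2131,1.0140,-1.2488,0.2457,-0.1467,0.5964,9.9215,-1.4404,-1.7091,1.6774
20,-1.2968,0.2836,1.0751,-1.5052,-2.1154,0.1194,0.9996,-1.1754,0.2594,-0.1521,0.5824,9.6093,-1.2609,-1.8465,1.7218
21,-1.3375,0.2851,1.0948,-1.5280,-1.9527,0.0333,0.9810,-1.1068,0.2717,-0.1569,0.5689,9.2974,-1.0372,-1.9817,1.7541
22,-1.3750,0.2850,1.1143,-1.5494,-1.7961,-0.0365,0.9740,-1.0353,0.2827,-0.1613,0.5558,8.9880,-0.7822,-2.1268,1.7700
23,-1.4095,0.2836,1.1336,-1.5695,-1.6487,-0.0982,0.9605,-0.9732,0.2926,-0.1653,0.5432,8.6917,-0.5221,-2.2599,1.7815
24,-1.4411,0.2811,1.1525,-1.5885,-1.5137,-0.1583,0.9342,-0.9192,0.3015,-0.1689,0.5310,8.4119,-0.2511,-2.3763,1.7875
25,-1.4701,0.2773,1.1708,-1.6063,-1.3902,-0.2142,0.9041,-0.8665,0.3094,-0.1723,0.5194,8.1480,0.0373,-2.4868,1.7829
26,-1.4968,0.2725,1.1885,-1.6232,-1.2776,-0.2652,0.8719,-0.8158,0.3164,-0.1754,0.5082,7.9013,0.3365,-2.5921,1.7703
27,-1.5213,0.2668,1.2056,-1.6390,-1.1752,-0.3110,0.8384,-0.7673,0.3227,-0.1784,0.4975,7.6726,0.6402,-2.6920,1.7513
28,-1.5439,0.2601,1.2220,-1.6539,-1.0822,-0.3514,0.8044,-0.7213,0.3282,-0.1812,0.4873,7.4628,0.9434,-2.7865,1.7273
29,-1.5647,0.2528,1.2377,-1.6680,-0.9980,-0.3865,0.7703,-0.6778,0.3332,-0.1838,0.4775,7.2719,1.2419,-2.8753,1.6992
30,-1.5839,0.2447,1.2528,-1.6811,-0.9217,-0.4163,0.7364,-0.6367,0.3375,-0.1864,0.4682,7.0998,1.5323,-2.9584,1.6679
31,-1.6016,0.2362,1.2672,-1.6935,-0.8527,-0.4411,0.7030,-0.5980,0.3414,-0.1888,0.4593,6.9460,1.8122,-3.0357,1.6343
32,-1.6180,0.2272,1.2809,-1.7051,-0.7901,-0.4609,0.6704,-0.5616,0.3449,-0.1911,0.4508,6.8095,2.0799,-3.1072,1.5989
33,-1.6332,0.2178,1.2940,-1.7160,-0.7333,-0.4762,0.6386,-0.5276,0.3479,-0.1934,0.4427,6.6894,2.3340,-3.1731,1.5625
34,-1.6474,0.2082,1.3064,-1.7263,-0.6817,-0.4873,0.6078,-0.4957,0.3506,-0.1955,0.4349,6.5847,2.5740,-3.2335,1.5253
35,-1.6605,0.1984,1.3183,-1.7359,-0.6347,-0.4944,0.5780,-0.4659,0.3529,-0.1975,0.4276,6.4939,2.7994,-3.2887,1.4879
36,-1.6728,0.1885,1.3296,-1.7450,-0.5919,-0.4979,0.5493,-0.4382,0.3550,-0.1995,0.4205,6.4161,3.0101,-3.3389,1.4506
37,-1.6842,0.1785,1.3403,-1.7536,-0.5526,-0.4983,0.5218,-0.4124,0.3568,-0.2013,0.4138,6.3498,3.2065,-3.3844,1.4136
38,-1.6949,0.1686,1.3505,-1.7616,-0.5166,-0.4957,0.4954,-0.3885,0.3585,-0.2031,0.4074,6.2939,3.3888,-3.4254,1.3771
39,-1.7049,0.1587,1.3601,-1.7692,-0.4835,-0.4907,0.4701,-0.3662,0.3599,-0.2048,0.4013,6.2472,3.5577,-3.4622,1.3414
40,-1.7142,0.1490,1.3693,-1.7763,-0.4529,-0.4835,0.4460,-0.3456,0.3611,-0.2063,0.3954,6.2087,3.7136,-3.4951,1.3065
41,-1.7230,0.1394,1.3780,-1.7831,-0.4246,-0.4744,0.4229,-0.3266,0.3622,-0.2078,0.3899,6.1772,3.8572,-3.5244,1.2726
42,-1.7312,0.1301,1.3862,-1.7894,-0.3983,-0.4637,0.4009,-0.3089,0.3632,-0.2092,0.3846,6.1520,3.9894,-3.5504,1.2396
43,-1.7389,0.1209,1.3940,-1.7955,-0.3738,-0.4517,0.3800,-0.2925,0.3640,-0.2105,0.3796,,,,
# final tcp position (m): 0.3640 -0.2105 0.3796


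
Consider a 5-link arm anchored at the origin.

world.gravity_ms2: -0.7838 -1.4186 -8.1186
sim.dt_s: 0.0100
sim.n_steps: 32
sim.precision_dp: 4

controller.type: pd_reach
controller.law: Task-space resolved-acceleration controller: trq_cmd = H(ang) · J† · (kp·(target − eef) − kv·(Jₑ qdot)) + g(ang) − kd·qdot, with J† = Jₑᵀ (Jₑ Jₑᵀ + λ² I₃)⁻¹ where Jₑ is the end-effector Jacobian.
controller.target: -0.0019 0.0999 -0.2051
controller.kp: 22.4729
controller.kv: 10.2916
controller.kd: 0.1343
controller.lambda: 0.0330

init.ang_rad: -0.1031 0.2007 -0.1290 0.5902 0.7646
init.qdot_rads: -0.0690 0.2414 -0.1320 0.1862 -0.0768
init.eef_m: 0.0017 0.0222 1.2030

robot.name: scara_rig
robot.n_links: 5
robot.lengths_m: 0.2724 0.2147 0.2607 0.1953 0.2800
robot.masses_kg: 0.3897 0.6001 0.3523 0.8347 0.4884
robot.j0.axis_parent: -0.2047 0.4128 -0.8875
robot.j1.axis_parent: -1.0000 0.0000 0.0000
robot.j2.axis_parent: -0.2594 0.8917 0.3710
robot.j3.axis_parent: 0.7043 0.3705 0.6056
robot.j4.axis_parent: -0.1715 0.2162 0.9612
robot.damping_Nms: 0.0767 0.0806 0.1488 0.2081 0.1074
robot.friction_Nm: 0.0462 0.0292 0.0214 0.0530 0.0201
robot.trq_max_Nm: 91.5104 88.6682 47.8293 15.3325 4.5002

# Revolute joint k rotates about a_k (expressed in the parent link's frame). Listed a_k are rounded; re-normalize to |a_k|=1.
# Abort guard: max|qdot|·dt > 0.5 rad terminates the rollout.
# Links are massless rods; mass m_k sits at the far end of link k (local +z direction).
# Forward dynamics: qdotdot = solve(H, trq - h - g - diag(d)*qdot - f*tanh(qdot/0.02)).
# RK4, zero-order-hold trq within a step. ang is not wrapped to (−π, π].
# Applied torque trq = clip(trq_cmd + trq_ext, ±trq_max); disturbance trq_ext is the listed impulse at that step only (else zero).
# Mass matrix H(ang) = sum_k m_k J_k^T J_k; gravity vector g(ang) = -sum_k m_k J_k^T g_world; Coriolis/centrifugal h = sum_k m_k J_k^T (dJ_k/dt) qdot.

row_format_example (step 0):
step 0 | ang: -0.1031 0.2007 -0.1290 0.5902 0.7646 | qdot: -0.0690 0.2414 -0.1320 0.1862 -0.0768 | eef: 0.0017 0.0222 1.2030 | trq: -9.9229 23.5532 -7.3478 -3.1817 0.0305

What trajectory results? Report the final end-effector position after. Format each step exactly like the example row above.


step 1 | ang: -0.1090 0.2092 -0.1319 0.6084 0.7607 | qdot: -1.1113 1.4297 -0.4203 3.2900 -1.0333 | eef: 0.0007 0.0235 1.2018 | trq: -9.3145 20.8598 -6.7799 -3.2494 0.1487
step 2 | ang: -0.1244 0.2279 -0.1369 0.6518 0.7461 | qdot: -1.9442 2.2730 -0.5639 5.2700 -2.0894 | eef: -0.0004 0.0254 1.1985 | trq: -9.3763 16.9688 -6.4272 -2.9167 0.2488
step 3 | ang: -0.1472 0.2535 -0.1431 0.7116 0.7246 | qdot: -2.5895 2.8297 -0.6515 6.5499 -2.5355 | eef: -0.0020 0.0282 1.1935 | trq: -9.6898 12.4331 -6.1500 -2.3696 0.2451
step 4 | ang: -0.1758 0.2835 -0.1496 0.7809 0.6983 | qdot: -3.1092 3.1536 -0.6448 7.2423 -2.8878 | eef: -0.0042 0.0322 1.1870 | trq: -10.0039 7.9635 -5.8964 -1.7683 0.2223
step 5 | ang: -0.2091 0.3158 -0.1557 0.8552 0.6698 | qdot: -3.5386 3.3052 -0.5658 7.5830 -2.9730 | eef: -0.0071 0.0374 1.1791 | trq: -10.2072 3.8358 -5.6486 -1.2059 0.1636
step 6 | ang: -0.2464 0.3490 -0.1605 0.9316 0.6402 | qdot: -3.9129 3.3301 -0.4052 7.6688 -3.0107 | eef: -0.0107 0.0439 1.1700 | trq: -10.2557 0.2191 -5.4043 -0.7308 0.1046
step 7 | ang: -0.2872 0.3820 -0.1634 1.0080 0.6106 | qdot: -4.2487 3.2631 -0.1788 7.6084 -2.9568 | eef: -0.0150 0.0513 1.1599 | trq: -10.1294 -2.8922 -5.1566 -0.3566 0.0409
step 8 | ang: -0.3313 0.4139 -0.1638 1.0832 0.5814 | qdot: -4.5575 3.1278 0.1066 7.4508 -2.8799 | eef: -0.0201 0.0595 1.1487 | trq: -9.8137 -5.5200 -4.8956 -0.0805 -0.0168
step 9 | ang: -0.3783 0.4443 -0.1610 1.1566 0.5531 | qdot: -4.8408 2.9410 0.4331 7.2387 -2.7736 | eef: -0.0258 0.0683 1.1366 | trq: -9.2930 -7.7100 -4.6060 0.1089 -0.0697
step 10 | ang: -0.4280 0.4725 -0.1548 1.2276 0.5257 | qdot: -5.1052 2.7127 0.8029 6.9765 -2.6754 | eef: -0.0322 0.0776 1.1236 | trq: -8.5789 -9.5098 -4.2937 0.2255 -0.1131
step 11 | ang: -0.4803 0.4983 -0.1448 1.2958 0.4994 | qdot: -5.3482 2.4515 1.2009 6.6841 -2.5517 | eef: -0.0392 0.0869 1.1098 | trq: -7.6778 -10.9664 -3.9562 0.2827 -0.1524
step 12 | ang: -0.5349 0.5214 -0.1307 1.3609 0.4743 | qdot: -5.5675 2.1650 1.6166 6.3661 -2.4224 | eef: -0.0468 0.0963 1.0952 | trq: -6.6042 -12.1082 -3.5952 0.2921 -0.1854
step 13 | ang: -0.5915 0.5415 -0.1124 1.4228 0.4506 | qdot: -5.7586 1.8597 2.0341 6.0327 -2.2774 | eef: -0.0549 0.1056 1.0798 | trq: -5.3823 -12.9657 -3.2158 0.2634 -0.2141
step 14 | ang: -0.6499 0.5585 -0.0900 1.4813 0.4284 | qdot: -5.9172 1.5419 2.4380 5.6916 -2.1240 | eef: -0.0635 0.1145 1.0636 | trq: -4.0439 -13.5635 -2.8257 0.2038 -0.2379
step 15 | ang: -0.7097 0.5723 -0.0637 1.5364 0.4078 | qdot: -6.0391 1.2178 2.8112 5.3538 -1.9630 | eef: -0.0726 0.1229 1.0466 | trq: -2.6276 -13.9278 -2.4352 0.1185 -0.2573
step 16 | ang: -0.7705 0.5829 -0.0339 1.5882 0.3888 | qdot: -6.1209 0.8926 3.1377 5.0307 -1.8018 | eef: -0.0820 0.1306 1.0290 | trq: -1.1756 -14.0856 -2.0553 0.0105 -0.2719
step 17 | ang: -0.8319 0.5902 -0.0011 1.6369 0.3714 | qdot: -6.1607 0.5709 3.4045 4.7334 -1.6476 | eef: -0.0917 0.1376 1.0106 | trq: 0.2692 -14.0665 -1.6978 -0.1184 -0.2813
step 18 | ang: -0.8935 0.5943 0.0340 1.6828 0.3554 | qdot: -6.1587 0.2562 3.6030 4.4707 -1.5090 | eef: -0.1015 0.1438 0.9917 | trq: 1.6665 -13.9027 -1.3738 -0.2673 -0.2851
step 19 | ang: -0.9548 0.5954 0.0707 1.7263 0.3408 | qdot: -6.1169 -0.0491 3.7308 4.2479 -1.3951 | eef: -0.1114 0.1490 0.9722 | trq: 2.9825 -13.6286 -1.0927 -0.4354 -0.2827
step 20 | ang: -1.0156 0.5934 0.1083 1.7678 0.3272 | qdot: -6.0386 -0.3431 3.7895 4.0669 -1.3126 | eef: -0.1214 0.1533 0.9523 | trq: 4.1923 -13.2801 -0.8614 -0.6217 -0.2743
step 21 | ang: -1.0754 0.5886 0.1462 1.8077 0.3142 | qdot: -5.9308 -0.6281 3.7919 3.9209 -1.2555 | eef: -0.1312 0.1567 0.9320 | trq: 5.2755 -12.8901 -0.6873 -0.8244 -0.2614
step 22 | ang: -1.1341 0.5809 0.1840 1.8462 0.3018 | qdot: -5.8003 -0.9057 3.7513 3.8007 -1.2283 | eef: -0.1409 0.1592 0.9114 | trq: 6.2261 -12.4845 -0.5721 -1.0411 -0.2442
step 23 | ang: -1.1913 0.5705 0.2211 1.8836 0.2895 | qdot: -5.6530 -1.1781 3.6809 3.6980 -1.2250 | eef: -0.1503 0.1608 0.8906 | trq: 7.0462 -12.0862 -0.5151 -1.2689 -0.2242
step 24 | ang: -1.2470 0.5574 0.2575 1.9201 0.2771 | qdot: -5.4943 -1.4481 3.5932 3.6035 -1.2412 | eef: -0.1595 0.1616 0.8696 | trq: 7.7444 -11.7107 -0.5133 -1.5052 -0.2025
step 25 | ang: -1.3011 0.5416 0.2930 1.9556 0.2645 | qdot: -5.3287 -1.7181 3.4983 3.5101 -1.2710 | eef: -0.1684 0.1617 0.8486 | trq: 8.3338 -11.3680 -0.5618 -1.7473 -0.1802
step 26 | ang: -1.3536 0.5231 0.3275 1.9902 0.2516 | qdot: -5.1592 -1.9907 3.4036 3.4125 -1.3095 | eef: -0.1770 0.1612 0.8276 | trq: 8.8297 -11.0623 -0.6549 -1.9927 -0.1582
step 27 | ang: -1.4043 0.5018 0.3610 2.0238 0.2382 | qdot: -4.9877 -2.2678 3.3137 3.3076 -1.3527 | eef: -0.1854 0.1601 0.8067 | trq: 9.2481 -10.7935 -0.7861 -2.2395 -0.1371
step 28 | ang: -1.4533 0.4777 0.3937 2.0563 0.2244 | qdot: -4.8153 -2.5513 3.2310 3.1944 -1.3984 | eef: -0.1935 0.1584 0.7859 | trq: 9.6045 -10.5581 -0.9490 -2.4857 -0.1174
step 29 | ang: -1.5006 0.4508 0.4257 2.0876 0.2102 | qdot: -4.6421 -2.8427 3.1558 3.0736 -1.4452 | eef: -0.2014 0.1563 0.7653 | trq: 9.9126 -10.3502 -1.1371 -2.7299 -0.0990
step 30 | ang: -1.5461 0.4209 0.4569 2.1177 0.1955 | qdot: -4.4676 -3.1432 3.0873 2.9467 -1.4928 | eef: -0.2090 0.1536 0.7450 | trq: 10.1842 -10.1619 -1.3441 -2.9704 -0.0821
step 31 | ang: -1.5899 0.3879 0.4874 2.1465 0.1803 | qdot: -4.2910 -3.4534 3.0239 2.8161 -1.5415 | eef: -0.2164 0.1505 0.7249 | trq: 10.4282 -9.9840 -1.5643 -3.2057 -0.0664
step 32 | ang: -1.6319 0.3518 0.5173 2.1740 0.1646 | qdot: -4.1108 -3.7736 2.9634 2.6845 -1.5920 | eef: -0.2236 0.1469 0.7051
final eef position (m): -0.2236 0.1469 0.7051


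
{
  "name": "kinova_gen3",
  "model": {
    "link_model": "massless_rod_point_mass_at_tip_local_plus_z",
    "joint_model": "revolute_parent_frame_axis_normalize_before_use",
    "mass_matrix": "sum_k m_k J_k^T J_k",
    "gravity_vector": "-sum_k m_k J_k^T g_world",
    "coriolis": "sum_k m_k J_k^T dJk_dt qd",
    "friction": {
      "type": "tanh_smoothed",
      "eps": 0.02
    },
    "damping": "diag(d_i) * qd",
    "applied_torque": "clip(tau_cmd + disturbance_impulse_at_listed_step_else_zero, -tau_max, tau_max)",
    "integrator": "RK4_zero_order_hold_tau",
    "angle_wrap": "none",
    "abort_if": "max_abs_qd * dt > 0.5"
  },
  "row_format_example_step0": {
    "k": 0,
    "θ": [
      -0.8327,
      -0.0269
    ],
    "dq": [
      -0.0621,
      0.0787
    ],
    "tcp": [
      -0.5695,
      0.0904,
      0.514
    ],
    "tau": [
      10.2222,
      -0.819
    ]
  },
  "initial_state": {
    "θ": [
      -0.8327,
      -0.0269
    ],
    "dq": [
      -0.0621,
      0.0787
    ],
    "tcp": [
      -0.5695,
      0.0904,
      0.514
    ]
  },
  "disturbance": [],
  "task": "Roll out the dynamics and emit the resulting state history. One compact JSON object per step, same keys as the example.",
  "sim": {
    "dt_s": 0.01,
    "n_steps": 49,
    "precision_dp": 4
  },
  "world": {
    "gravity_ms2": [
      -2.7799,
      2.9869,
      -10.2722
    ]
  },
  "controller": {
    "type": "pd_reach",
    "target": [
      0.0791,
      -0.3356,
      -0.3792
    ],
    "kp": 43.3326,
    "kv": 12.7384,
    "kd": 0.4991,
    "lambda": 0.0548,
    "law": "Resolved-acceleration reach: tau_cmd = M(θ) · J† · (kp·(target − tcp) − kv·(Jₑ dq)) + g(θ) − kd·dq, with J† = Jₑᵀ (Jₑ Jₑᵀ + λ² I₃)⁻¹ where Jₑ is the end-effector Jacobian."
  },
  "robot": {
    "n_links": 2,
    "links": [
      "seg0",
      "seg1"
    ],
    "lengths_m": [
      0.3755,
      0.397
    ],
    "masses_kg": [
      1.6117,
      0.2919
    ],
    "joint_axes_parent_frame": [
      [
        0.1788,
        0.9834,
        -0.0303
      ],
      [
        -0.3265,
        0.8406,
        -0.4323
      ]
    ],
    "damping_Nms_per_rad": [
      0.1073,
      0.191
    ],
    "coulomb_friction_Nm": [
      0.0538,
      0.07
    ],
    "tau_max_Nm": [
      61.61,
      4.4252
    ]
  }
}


{"k":1,"\u03b8":[-0.8324,-0.0297],"dq":[0.1089,-0.6197],"tcp":[-0.57,0.09,0.5135],"tau":[9.9687,-0.3016]}
{"k":2,"\u03b8":[-0.8308,-0.0381],"dq":[0.226,-1.0467],"tcp":[-0.571,0.0885,0.5125],"tau":[9.8111,-0.0145]}
{"k":3,"\u03b8":[-0.8281,-0.0499],"dq":[0.3132,-1.3238],"tcp":[-0.5723,0.0864,0.5114],"tau":[9.706,0.145]}
{"k":4,"\u03b8":[-0.8246,-0.0641],"dq":[0.3824,-1.5132],"tcp":[-0.5736,0.0838,0.5101],"tau":[9.6294,0.2299]}
{"k":5,"\u03b8":[-0.8205,-0.08],"dq":[0.4408,-1.6514],"tcp":[-0.575,0.0808,0.5088],"tau":[9.567,0.2711]}
{"k":6,"\u03b8":[-0.8158,-0.097],"dq":[0.4925,-1.7593],"tcp":[-0.5762,0.0776,0.5075],"tau":[9.5106,0.2866]}
{"k":7,"\u03b8":[-0.8106,-0.1151],"dq":[0.5397,-1.8493],"tcp":[-0.5774,0.0741,0.5062],"tau":[9.4554,0.287]}
{"k":8,"\u03b8":[-0.805,-0.134],"dq":[0.5837,-1.9285],"tcp":[-0.5784,0.0704,0.505],"tau":[9.3986,0.2783]}
{"k":9,"\u03b8":[-0.799,-0.1536],"dq":[0.6254,-2.0008],"tcp":[-0.5793,0.0665,0.5039],"tau":[9.3384,0.2642]}
{"k":10,"\u03b8":[-0.7925,-0.174],"dq":[0.665,-2.0687],"tcp":[-0.5801,0.0623,0.5027],"tau":[9.2741,0.2469]}
{"k":11,"\u03b8":[-0.7857,-0.195],"dq":[0.7027,-2.1335],"tcp":[-0.5807,0.058,0.5016],"tau":[9.205,0.2277]}
{"k":12,"\u03b8":[-0.7785,-0.2166],"dq":[0.7387,-2.1958],"tcp":[-0.5811,0.0535,0.5005],"tau":[9.1309,0.2073]}
{"k":13,"\u03b8":[-0.7709,-0.2389],"dq":[0.7728,-2.2561],"tcp":[-0.5814,0.0487,0.4994],"tau":[9.0518,0.1862]}
{"k":14,"\u03b8":[-0.763,-0.2618],"dq":[0.805,-2.3146],"tcp":[-0.5816,0.0438,0.4984],"tau":[8.9677,0.1648]}
{"k":15,"\u03b8":[-0.7548,-0.2852],"dq":[0.8354,-2.3712],"tcp":[-0.5815,0.0387,0.4973],"tau":[8.8789,0.1432]}
{"k":16,"\u03b8":[-0.7463,-0.3092],"dq":[0.8637,-2.426],"tcp":[-0.5813,0.0334,0.4962],"tau":[8.7855,0.1217]}
{"k":17,"\u03b8":[-0.7376,-0.3337],"dq":[0.8901,-2.4791],"tcp":[-0.5809,0.0279,0.4951],"tau":[8.688,0.1004]}
{"k":18,"\u03b8":[-0.7285,-0.3588],"dq":[0.9143,-2.5303],"tcp":[-0.5804,0.0222,0.4939],"tau":[8.5865,0.0793]}
{"k":19,"\u03b8":[-0.7193,-0.3843],"dq":[0.9364,-2.5796],"tcp":[-0.5797,0.0164,0.4927],"tau":[8.4815,0.0587]}
{"k":20,"\u03b8":[-0.7098,-0.4104],"dq":[0.9564,-2.6271],"tcp":[-0.5788,0.0104,0.4915],"tau":[8.3733,0.0385]}
{"k":21,"\u03b8":[-0.7002,-0.4369],"dq":[0.9742,-2.6726],"tcp":[-0.5777,0.0042,0.4901],"tau":[8.2622,0.0189]}
{"k":22,"\u03b8":[-0.6904,-0.4638],"dq":[0.9897,-2.7162],"tcp":[-0.5765,-0.0022,0.4887],"tau":[8.1487,-0.0001]}
{"k":23,"\u03b8":[-0.6804,-0.4912],"dq":[1.003,-2.7579],"tcp":[-0.575,-0.0087,0.4872],"tau":[8.033,-0.0183]}
{"k":24,"\u03b8":[-0.6703,-0.519],"dq":[1.014,-2.7976],"tcp":[-0.5734,-0.0153,0.4856],"tau":[7.9155,-0.0358]}
{"k":25,"\u03b8":[-0.6601,-0.5471],"dq":[1.0228,-2.8353],"tcp":[-0.5717,-0.0221,0.4838],"tau":[7.7965,-0.0525]}
{"k":26,"\u03b8":[-0.6499,-0.5757],"dq":[1.0293,-2.8711],"tcp":[-0.5697,-0.029,0.4819],"tau":[7.6762,-0.0682]}
{"k":27,"\u03b8":[-0.6395,-0.6045],"dq":[1.0336,-2.9049],"tcp":[-0.5676,-0.036,0.4799],"tau":[7.555,-0.083]}
{"k":28,"\u03b8":[-0.6292,-0.6337],"dq":[1.0356,-2.9368],"tcp":[-0.5653,-0.0431,0.4778],"tau":[7.433,-0.0969]}
{"k":29,"\u03b8":[-0.6188,-0.6633],"dq":[1.0354,-2.9667],"tcp":[-0.5628,-0.0503,0.4754],"tau":[7.3105,-0.1098]}
{"k":30,"\u03b8":[-0.6085,-0.6931],"dq":[1.033,-2.9948],"tcp":[-0.5602,-0.0576,0.4729],"tau":[7.1876,-0.1216]}
{"k":31,"\u03b8":[-0.5982,-0.7231],"dq":[1.0283,-3.0209],"tcp":[-0.5574,-0.065,0.4703],"tau":[7.0646,-0.1324]}
{"k":32,"\u03b8":[-0.588,-0.7535],"dq":[1.0215,-3.0451],"tcp":[-0.5545,-0.0724,0.4674],"tau":[6.9415,-0.1421]}
{"k":33,"\u03b8":[-0.5778,-0.784],"dq":[1.0125,-3.0674],"tcp":[-0.5513,-0.0799,0.4644],"tau":[6.8184,-0.1509]}
{"k":34,"\u03b8":[-0.5677,-0.8148],"dq":[1.0012,-3.0879],"tcp":[-0.548,-0.0874,0.4611],"tau":[6.6955,-0.1585]}
{"k":35,"\u03b8":[-0.5578,-0.8458],"dq":[0.9878,-3.1065],"tcp":[-0.5446,-0.0949,0.4577],"tau":[6.5729,-0.1652]}
{"k":36,"\u03b8":[-0.548,-0.8769],"dq":[0.9723,-3.1232],"tcp":[-0.541,-0.1025,0.454],"tau":[6.4506,-0.1709]}
{"k":37,"\u03b8":[-0.5383,-0.9082],"dq":[0.9545,-3.1381],"tcp":[-0.5373,-0.11,0.4502],"tau":[6.3286,-0.1755]}
{"k":38,"\u03b8":[-0.5289,-0.9397],"dq":[0.9346,-3.1512],"tcp":[-0.5334,-0.1176,0.4461],"tau":[6.2071,-0.1793]}
{"k":39,"\u03b8":[-0.5197,-0.9713],"dq":[0.9124,-3.1625],"tcp":[-0.5294,-0.1251,0.4418],"tau":[6.086,-0.1821]}
{"k":40,"\u03b8":[-0.5107,-1.0029],"dq":[0.888,-3.172],"tcp":[-0.5253,-0.1326,0.4373],"tau":[5.9653,-0.1841]}
{"k":41,"\u03b8":[-0.5019,-1.0347],"dq":[0.8614,-3.1796],"tcp":[-0.521,-0.1401,0.4326],"tau":[5.8451,-0.1853]}
{"k":42,"\u03b8":[-0.4934,-1.0665],"dq":[0.8326,-3.1855],"tcp":[-0.5166,-0.1475,0.4276],"tau":[5.7254,-0.1858]}
{"k":43,"\u03b8":[-0.4853,-1.0984],"dq":[0.8014,-3.1896],"tcp":[-0.5121,-0.1548,0.4225],"tau":[5.6062,-0.1856]}
{"k":44,"\u03b8":[-0.4774,-1.1303],"dq":[0.768,-3.192],"tcp":[-0.5074,-0.162,0.4171],"tau":[5.4874,-0.1847]}
{"k":45,"\u03b8":[-0.4699,-1.1622],"dq":[0.7321,-3.1926],"tcp":[-0.5027,-0.1692,0.4115],"tau":[5.3691,-0.1834]}
{"k":46,"\u03b8":[-0.4628,-1.1941],"dq":[0.6938,-3.1914],"tcp":[-0.4978,-0.1762,0.4057],"tau":[5.2512,-0.1815]}
{"k":47,"\u03b8":[-0.4561,-1.226],"dq":[0.6531,-3.1885],"tcp":[-0.4929,-0.1831,0.3997],"tau":[5.1337,-0.1793]}
{"k":48,"\u03b8":[-0.4498,-1.2579],"dq":[0.6098,-3.1839],"tcp":[-0.4879,-0.1899,0.3935],"tau":[5.0166,-0.1767]}
{"k":49,"\u03b8":[-0.4439,-1.2897],"dq":[0.5638,-3.1775],"tcp":[-0.4828,-0.1966,0.3871]}


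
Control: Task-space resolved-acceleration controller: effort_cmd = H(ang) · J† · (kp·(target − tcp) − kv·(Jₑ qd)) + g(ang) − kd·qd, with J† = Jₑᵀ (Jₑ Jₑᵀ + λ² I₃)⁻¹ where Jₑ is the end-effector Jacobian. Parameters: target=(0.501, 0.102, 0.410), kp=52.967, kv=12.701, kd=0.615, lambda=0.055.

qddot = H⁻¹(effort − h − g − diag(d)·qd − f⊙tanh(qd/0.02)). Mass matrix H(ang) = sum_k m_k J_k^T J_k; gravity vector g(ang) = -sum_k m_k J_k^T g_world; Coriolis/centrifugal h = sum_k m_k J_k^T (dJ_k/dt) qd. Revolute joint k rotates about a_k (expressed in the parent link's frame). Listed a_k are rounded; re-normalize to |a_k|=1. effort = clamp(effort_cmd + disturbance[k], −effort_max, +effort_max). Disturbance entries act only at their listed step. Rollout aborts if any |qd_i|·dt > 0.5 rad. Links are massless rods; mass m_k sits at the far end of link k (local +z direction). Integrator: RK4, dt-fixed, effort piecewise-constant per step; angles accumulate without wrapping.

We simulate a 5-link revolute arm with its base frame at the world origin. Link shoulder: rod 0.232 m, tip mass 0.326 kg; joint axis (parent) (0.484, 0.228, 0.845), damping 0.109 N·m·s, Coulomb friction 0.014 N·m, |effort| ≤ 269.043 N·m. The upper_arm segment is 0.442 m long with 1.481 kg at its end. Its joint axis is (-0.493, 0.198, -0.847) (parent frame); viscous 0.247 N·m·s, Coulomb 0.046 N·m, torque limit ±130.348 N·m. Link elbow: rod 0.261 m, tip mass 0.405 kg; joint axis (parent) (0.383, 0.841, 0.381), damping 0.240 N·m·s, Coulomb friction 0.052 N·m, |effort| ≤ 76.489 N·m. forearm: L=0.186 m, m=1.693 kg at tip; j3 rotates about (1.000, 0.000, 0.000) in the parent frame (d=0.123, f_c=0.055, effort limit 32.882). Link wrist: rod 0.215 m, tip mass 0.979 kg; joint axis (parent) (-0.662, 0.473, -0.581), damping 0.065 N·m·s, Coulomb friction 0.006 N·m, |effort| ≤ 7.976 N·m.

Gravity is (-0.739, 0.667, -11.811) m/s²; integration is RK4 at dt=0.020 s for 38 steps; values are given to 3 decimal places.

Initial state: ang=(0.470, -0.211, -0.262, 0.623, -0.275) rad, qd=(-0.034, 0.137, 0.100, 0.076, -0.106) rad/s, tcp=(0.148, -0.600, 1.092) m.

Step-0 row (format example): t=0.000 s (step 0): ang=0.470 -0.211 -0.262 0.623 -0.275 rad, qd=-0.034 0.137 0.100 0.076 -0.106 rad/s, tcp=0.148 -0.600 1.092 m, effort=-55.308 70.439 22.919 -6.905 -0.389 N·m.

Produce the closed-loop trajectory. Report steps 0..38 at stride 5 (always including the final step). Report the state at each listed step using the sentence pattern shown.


t=0.100 s (step 5): ang=0.234 0.068 0.218 0.979 -0.528 rad, qd=-3.965 3.937 8.709 1.453 -2.566 rad/s, tcp=0.191 -0.462 1.006 m, effort=14.502 0.288 9.037 -1.779 1.757 N·m.
t=0.200 s (step 10): ang=-0.307 0.639 1.257 0.402 -0.791 rad, qd=-7.907 5.708 10.849 -14.096 -1.001 rad/s, tcp=0.241 -0.321 0.909 m, effort=-9.383 -11.540 -20.553 4.891 0.900 N·m.
t=0.300 s (step 15): ang=-0.896 0.466 1.877 -0.107 -0.570 rad, qd=-4.145 -5.130 3.315 0.368 0.084 rad/s, tcp=0.293 -0.268 0.769 m, effort=2.525 -4.755 -18.576 -9.169 1.988 N·m.
t=0.400 s (step 20): ang=-1.225 0.009 2.128 -0.066 -0.607 rad, qd=-2.562 -3.711 2.037 0.002 -0.381 rad/s, tcp=0.349 -0.167 0.642 m, effort=1.155 3.130 -18.447 -5.221 1.087 N·m.
t=0.500 s (step 25): ang=-1.435 -0.283 2.305 -0.098 -0.627 rad, qd=-1.743 -2.266 1.498 -0.492 -0.041 rad/s, tcp=0.417 -0.075 0.552 m, effort=1.236 5.282 -19.409 -4.194 0.547 N·m.
t=0.600 s (step 30): ang=-1.581 -0.466 2.426 -0.147 -0.632 rad, qd=-1.161 -1.457 0.930 -0.438 -0.083 rad/s, tcp=0.465 -0.008 0.491 m, effort=3.217 5.017 -19.305 -4.329 0.581 N·m.
t=0.700 s (step 35): ang=-1.659 -0.579 2.494 -0.180 -0.638 rad, qd=-0.419 -0.861 0.441 -0.158 0.035 rad/s, tcp=0.494 0.036 0.453 m, effort=4.300 4.453 -18.471 -4.493 0.546 N·m.
t=0.760 s (step 38): ang=-1.672 -0.620 2.516 -0.189 -0.642 rad, qd=-0.006 -0.493 0.298 -0.209 -0.228 rad/s, tcp=0.503 0.054 0.439 m.


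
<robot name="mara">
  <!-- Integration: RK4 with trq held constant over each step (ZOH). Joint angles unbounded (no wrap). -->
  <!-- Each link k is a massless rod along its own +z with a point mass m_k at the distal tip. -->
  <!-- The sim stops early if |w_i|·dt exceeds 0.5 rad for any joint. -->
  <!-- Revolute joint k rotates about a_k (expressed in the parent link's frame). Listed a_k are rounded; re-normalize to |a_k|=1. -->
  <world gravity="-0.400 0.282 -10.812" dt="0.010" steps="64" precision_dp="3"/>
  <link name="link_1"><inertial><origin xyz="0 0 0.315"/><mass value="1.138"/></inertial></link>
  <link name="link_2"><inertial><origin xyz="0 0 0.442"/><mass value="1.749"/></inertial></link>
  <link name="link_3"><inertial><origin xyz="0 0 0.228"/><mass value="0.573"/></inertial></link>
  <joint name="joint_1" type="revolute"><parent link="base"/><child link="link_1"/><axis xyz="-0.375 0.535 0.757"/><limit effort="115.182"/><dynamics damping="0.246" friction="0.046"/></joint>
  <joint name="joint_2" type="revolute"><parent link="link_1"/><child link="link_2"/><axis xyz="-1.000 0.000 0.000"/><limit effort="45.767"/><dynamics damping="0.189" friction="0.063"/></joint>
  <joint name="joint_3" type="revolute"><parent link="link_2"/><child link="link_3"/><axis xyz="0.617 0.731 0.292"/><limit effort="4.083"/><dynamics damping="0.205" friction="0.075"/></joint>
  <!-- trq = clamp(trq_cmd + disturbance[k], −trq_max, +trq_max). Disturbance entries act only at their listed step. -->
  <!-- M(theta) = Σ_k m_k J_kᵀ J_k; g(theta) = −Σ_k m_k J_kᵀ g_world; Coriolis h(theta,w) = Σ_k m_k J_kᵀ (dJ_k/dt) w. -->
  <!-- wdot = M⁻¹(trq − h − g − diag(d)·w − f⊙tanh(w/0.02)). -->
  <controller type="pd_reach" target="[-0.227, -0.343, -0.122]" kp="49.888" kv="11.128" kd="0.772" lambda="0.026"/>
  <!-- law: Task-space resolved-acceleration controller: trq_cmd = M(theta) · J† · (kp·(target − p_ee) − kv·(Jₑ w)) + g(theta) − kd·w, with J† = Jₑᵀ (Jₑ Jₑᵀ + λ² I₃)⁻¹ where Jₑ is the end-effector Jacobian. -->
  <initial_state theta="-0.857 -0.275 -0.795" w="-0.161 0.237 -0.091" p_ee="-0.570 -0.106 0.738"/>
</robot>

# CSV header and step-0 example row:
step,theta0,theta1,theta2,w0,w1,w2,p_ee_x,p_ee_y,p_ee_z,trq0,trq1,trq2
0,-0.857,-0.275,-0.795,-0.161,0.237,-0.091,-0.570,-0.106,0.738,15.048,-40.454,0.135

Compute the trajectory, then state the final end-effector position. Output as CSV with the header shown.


step,theta0,theta1,theta2,w0,w1,w2,p_ee_x,p_ee_y,p_ee_z,trq0,trq1,trq2
1,-0.855,-0.280,-0.812,0.520,-1.317,-3.329,-0.569,-0.105,0.736,13.248,-33.805,2.550
2,-0.848,-0.299,-0.852,0.966,-2.415,-4.473,-0.568,-0.107,0.731,10.767,-27.760,3.001
3,-0.837,-0.327,-0.898,1.245,-3.234,-4.713,-0.566,-0.113,0.724,8.391,-22.465,2.694
4,-0.823,-0.363,-0.944,1.404,-3.864,-4.578,-0.565,-0.122,0.715,6.402,-17.886,2.139
5,-0.809,-0.404,-0.989,1.476,-4.360,-4.296,-0.564,-0.134,0.705,4.870,-13.926,1.546
6,-0.794,-0.450,-1.030,1.487,-4.753,-3.966,-0.563,-0.149,0.694,3.782,-10.482,0.990
7,-0.779,-0.499,-1.068,1.455,-5.065,-3.628,-0.562,-0.165,0.682,3.094,-7.462,0.497
8,-0.765,-0.551,-1.103,1.395,-5.312,-3.301,-0.562,-0.183,0.668,2.756,-4.791,0.070
9,-0.752,-0.605,-1.134,1.317,-5.506,-2.992,-0.561,-0.202,0.653,2.717,-2.409,-0.298
10,-0.739,-0.660,-1.163,1.229,-5.656,-2.702,-0.561,-0.222,0.637,2.928,-0.267,-0.613
11,-0.727,-0.718,-1.188,1.136,-5.769,-2.431,-0.560,-0.241,0.619,3.344,1.671,-0.885
12,-0.716,-0.776,-1.212,1.043,-5.849,-2.179,-0.559,-0.261,0.600,3.923,3.435,-1.120
13,-0.706,-0.834,-1.232,0.953,-5.902,-1.942,-0.558,-0.280,0.580,4.625,5.047,-1.324
14,-0.697,-0.894,-1.250,0.866,-5.930,-1.721,-0.556,-0.299,0.559,5.416,6.524,-1.504
15,-0.689,-0.953,-1.267,0.785,-5.936,-1.514,-0.554,-0.318,0.537,6.263,7.879,-1.661
16,-0.681,-1.012,-1.281,0.710,-5.922,-1.321,-0.552,-0.335,0.514,7.136,9.122,-1.801
17,-0.675,-1.071,-1.293,0.640,-5.890,-1.140,-0.549,-0.351,0.490,8.010,10.260,-1.926
18,-0.669,-1.130,-1.304,0.577,-5.842,-0.972,-0.545,-0.367,0.466,8.861,11.298,-2.036
19,-0.663,-1.188,-1.313,0.520,-5.779,-0.816,-0.541,-0.381,0.441,9.669,12.240,-2.134
20,-0.658,-1.245,-1.320,0.469,-5.701,-0.672,-0.537,-0.394,0.415,10.419,13.089,-2.220
21,-0.654,-1.302,-1.326,0.424,-5.611,-0.539,-0.532,-0.406,0.389,11.099,13.847,-2.296
22,-0.650,-1.358,-1.331,0.384,-5.510,-0.418,-0.527,-0.416,0.364,11.697,14.516,-2.362
23,-0.646,-1.412,-1.335,0.349,-5.397,-0.309,-0.521,-0.425,0.338,12.210,15.098,-2.417
24,-0.643,-1.465,-1.337,0.319,-5.275,-0.211,-0.515,-0.433,0.312,12.633,15.595,-2.464
25,-0.640,-1.518,-1.339,0.293,-5.145,-0.124,-0.508,-0.439,0.287,12.966,16.009,-2.501
26,-0.637,-1.568,-1.340,0.272,-5.007,-0.048,-0.501,-0.444,0.262,13.211,16.342,-2.529
27,-0.634,-1.618,-1.340,0.254,-4.864,0.003,-0.494,-0.448,0.237,13.372,16.598,-2.533
28,-0.632,-1.666,-1.340,0.240,-4.719,0.020,-0.486,-0.451,0.213,13.451,16.779,-2.504
29,-0.629,-1.712,-1.339,0.229,-4.568,0.038,-0.478,-0.453,0.190,13.457,16.890,-2.477
30,-0.627,-1.757,-1.339,0.221,-4.414,0.059,-0.470,-0.454,0.168,13.397,16.932,-2.456
31,-0.625,-1.800,-1.338,0.216,-4.256,0.082,-0.462,-0.453,0.147,13.281,16.911,-2.437
32,-0.623,-1.842,-1.337,0.213,-4.097,0.102,-0.453,-0.453,0.126,13.116,16.832,-2.417
33,-0.621,-1.882,-1.336,0.213,-3.937,0.119,-0.445,-0.451,0.107,12.910,16.700,-2.394
34,-0.618,-1.921,-1.335,0.215,-3.778,0.131,-0.436,-0.449,0.088,12.669,16.520,-2.369
35,-0.616,-1.958,-1.334,0.219,-3.619,0.139,-0.428,-0.446,0.071,12.401,16.298,-2.340
36,-0.614,-1.993,-1.332,0.225,-3.462,0.143,-0.420,-0.443,0.054,12.112,16.039,-2.307
37,-0.612,-2.027,-1.331,0.232,-3.308,0.143,-0.412,-0.439,0.039,11.807,15.748,-2.273
38,-0.609,-2.059,-1.329,0.240,-3.156,0.141,-0.404,-0.436,0.024,11.492,15.430,-2.236
39,-0.607,-2.090,-1.328,0.249,-3.007,0.136,-0.396,-0.432,0.011,11.170,15.090,-2.198
40,-0.604,-2.120,-1.327,0.259,-2.863,0.130,-0.388,-0.427,-0.002,10.846,14.731,-2.159
41,-0.602,-2.147,-1.325,0.270,-2.722,0.122,-0.381,-0.423,-0.014,10.523,14.360,-2.119
42,-0.599,-2.174,-1.324,0.281,-2.585,0.112,-0.374,-0.419,-0.025,10.203,13.979,-2.078
43,-0.596,-2.199,-1.323,0.292,-2.453,0.102,-0.367,-0.414,-0.035,9.890,13.591,-2.038
44,-0.593,-2.223,-1.322,0.303,-2.325,0.091,-0.360,-0.410,-0.045,9.585,13.201,-1.998
45,-0.590,-2.246,-1.321,0.314,-2.202,0.080,-0.353,-0.406,-0.053,9.289,12.812,-1.958
46,-0.587,-2.267,-1.320,0.324,-2.084,0.069,-0.347,-0.402,-0.061,9.003,12.424,-1.920
47,-0.584,-2.287,-1.320,0.334,-1.970,0.057,-0.341,-0.398,-0.069,8.729,12.042,-1.882
48,-0.580,-2.307,-1.319,0.343,-1.862,0.047,-0.335,-0.394,-0.076,8.468,11.666,-1.845
49,-0.577,-2.325,-1.319,0.351,-1.757,0.036,-0.330,-0.390,-0.082,8.218,11.299,-1.811
50,-0.573,-2.342,-1.319,0.358,-1.658,0.028,-0.325,-0.386,-0.087,7.981,10.942,-1.779
51,-0.570,-2.358,-1.318,0.364,-1.563,0.021,-0.320,-0.383,-0.093,7.757,10.595,-1.749
52,-0.566,-2.373,-1.318,0.370,-1.472,0.017,-0.315,-0.380,-0.097,7.544,10.260,-1.723
53,-0.562,-2.387,-1.318,0.374,-1.385,0.013,-0.311,-0.376,-0.102,7.344,9.938,-1.700
54,-0.559,-2.401,-1.318,0.378,-1.303,0.011,-0.306,-0.373,-0.106,7.156,9.628,-1.677
55,-0.555,-2.413,-1.318,0.380,-1.225,0.008,-0.302,-0.371,-0.109,6.980,9.332,-1.657
56,-0.551,-2.425,-1.318,0.381,-1.151,0.006,-0.299,-0.368,-0.113,6.814,9.049,-1.637
57,-0.547,-2.436,-1.318,0.382,-1.081,0.004,-0.295,-0.366,-0.115,6.659,8.780,-1.619
58,-0.543,-2.447,-1.318,0.381,-1.014,0.003,-0.291,-0.363,-0.118,6.514,8.524,-1.602
59,-0.540,-2.457,-1.318,0.379,-0.951,0.001,-0.288,-0.361,-0.121,6.379,8.281,-1.585
60,-0.536,-2.466,-1.318,0.377,-0.892,-0.000,-0.285,-0.359,-0.123,6.252,8.051,-1.570
61,-0.532,-2.475,-1.318,0.374,-0.836,-0.001,-0.282,-0.357,-0.125,6.134,7.834,-1.556
62,-0.528,-2.483,-1.318,0.370,-0.783,-0.003,-0.280,-0.356,-0.127,6.024,7.629,-1.542
63,-0.525,-2.490,-1.318,0.366,-0.733,-0.004,-0.277,-0.354,-0.128,5.921,7.436,-1.529
64,-0.521,-2.497,-1.318,0.361,-0.686,-0.005,-0.274,-0.353,-0.130,,,
# final p_ee position (m): -0.274 -0.353 -0.130


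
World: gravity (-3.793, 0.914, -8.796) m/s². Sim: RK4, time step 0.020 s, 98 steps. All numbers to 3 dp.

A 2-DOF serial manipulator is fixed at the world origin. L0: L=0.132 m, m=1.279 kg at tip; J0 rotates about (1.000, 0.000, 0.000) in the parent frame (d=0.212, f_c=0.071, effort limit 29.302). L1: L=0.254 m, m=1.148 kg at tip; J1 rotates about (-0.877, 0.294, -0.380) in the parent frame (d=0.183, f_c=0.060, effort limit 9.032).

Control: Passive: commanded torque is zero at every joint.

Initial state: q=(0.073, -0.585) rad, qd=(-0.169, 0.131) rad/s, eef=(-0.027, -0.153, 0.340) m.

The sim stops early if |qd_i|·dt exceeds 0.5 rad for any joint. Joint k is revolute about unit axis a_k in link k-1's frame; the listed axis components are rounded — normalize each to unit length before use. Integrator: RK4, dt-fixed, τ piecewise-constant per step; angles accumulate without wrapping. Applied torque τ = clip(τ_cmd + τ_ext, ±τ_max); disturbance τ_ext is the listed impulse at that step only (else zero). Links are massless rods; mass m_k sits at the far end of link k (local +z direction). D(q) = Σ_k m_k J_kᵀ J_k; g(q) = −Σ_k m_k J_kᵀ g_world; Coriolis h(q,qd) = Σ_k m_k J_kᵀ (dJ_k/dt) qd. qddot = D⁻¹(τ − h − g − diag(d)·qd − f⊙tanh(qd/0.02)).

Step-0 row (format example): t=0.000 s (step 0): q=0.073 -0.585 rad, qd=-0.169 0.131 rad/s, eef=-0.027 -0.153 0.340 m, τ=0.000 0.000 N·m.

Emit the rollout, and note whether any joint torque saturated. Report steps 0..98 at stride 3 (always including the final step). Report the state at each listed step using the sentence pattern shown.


t=0.060 s (step 3): q=0.041 -0.641 rad, qd=-0.687 -1.612 rad/s, eef=-0.028 -0.153 0.337 m, τ=0.000 0.000 N·m.
t=0.120 s (step 6): q=0.002 -0.758 rad, qd=-0.571 -2.229 rad/s, eef=-0.028 -0.162 0.326 m, τ=0.000 0.000 N·m.
t=0.180 s (step 9): q=-0.023 -0.902 rad, qd=-0.231 -2.538 rad/s, eef=-0.026 -0.179 0.308 m, τ=0.000 0.000 N·m.
t=0.240 s (step 12): q=-0.023 -1.062 rad, qd=0.227 -2.790 rad/s, eef=-0.022 -0.203 0.279 m, τ=0.000 0.000 N·m.
t=0.300 s (step 15): q=0.010 -1.232 rad, qd=0.954 -2.830 rad/s, eef=-0.014 -0.231 0.239 m, τ=0.000 0.000 N·m.
t=0.360 s (step 18): q=0.099 -1.395 rad, qd=2.087 -2.541 rad/s, eef=-0.004 -0.262 0.182 m, τ=0.000 0.000 N·m.
t=0.420 s (step 21): q=0.270 -1.528 rad, qd=3.687 -1.796 rad/s, eef=0.006 -0.288 0.105 m, τ=0.000 0.000 N·m.
t=0.480 s (step 24): q=0.551 -1.596 rad, qd=5.740 -0.337 rad/s, eef=0.012 -0.300 0.007 m, τ=0.000 0.000 N·m.
t=0.540 s (step 27): q=0.961 -1.554 rad, qd=7.923 1.894 rad/s, eef=0.009 -0.285 -0.107 m, τ=0.000 0.000 N·m.
t=0.600 s (step 30): q=1.498 -1.351 rad, qd=9.881 4.949 rad/s, eef=-0.007 -0.233 -0.223 m, τ=0.000 0.000 N·m.
t=0.660 s (step 33): q=2.127 -0.969 rad, qd=10.787 7.395 rad/s, eef=-0.025 -0.144 -0.320 m, τ=0.000 0.000 N·m.
t=0.720 s (step 36): q=2.732 -0.563 rad, qd=8.919 5.251 rad/s, eef=-0.027 -0.027 -0.372 m, τ=0.000 0.000 N·m.
t=0.780 s (step 39): q=3.184 -0.368 rad, qd=6.278 1.490 rad/s, eef=-0.021 0.098 -0.368 m, τ=0.000 0.000 N·m.
t=0.840 s (step 42): q=3.502 -0.346 rad, qd=4.466 -0.373 rad/s, eef=-0.020 0.204 -0.322 m, τ=0.000 0.000 N·m.
t=0.900 s (step 45): q=3.726 -0.391 rad, qd=3.000 -1.042 rad/s, eef=-0.022 0.276 -0.260 m, τ=0.000 0.000 N·m.
t=0.960 s (step 48): q=3.863 -0.461 rad, qd=1.598 -1.239 rad/s, eef=-0.024 0.317 -0.205 m, τ=0.000 0.000 N·m.
t=1.020 s (step 51): q=3.920 -0.532 rad, qd=0.320 -1.060 rad/s, eef=-0.026 0.333 -0.171 m, τ=0.000 0.000 N·m.
t=1.080 s (step 54): q=3.909 -0.576 rad, qd=-0.619 -0.327 rad/s, eef=-0.027 0.334 -0.165 m, τ=0.000 0.000 N·m.
t=1.140 s (step 57): q=3.846 -0.574 rad, qd=-1.509 0.307 rad/s, eef=-0.027 0.323 -0.186 m, τ=0.000 0.000 N·m.
t=1.200 s (step 60): q=3.736 -0.532 rad, qd=-2.100 1.153 rad/s, eef=-0.026 0.296 -0.229 m, τ=0.000 0.000 N·m.
t=1.260 s (step 63): q=3.599 -0.437 rad, qd=-2.443 1.974 rad/s, eef=-0.024 0.248 -0.285 m, τ=0.000 0.000 N·m.
t=1.320 s (step 66): q=3.443 -0.306 rad, qd=-2.739 2.294 rad/s, eef=-0.019 0.177 -0.339 m, τ=0.000 0.000 N·m.
t=1.380 s (step 69): q=3.271 -0.173 rad, qd=-2.976 2.058 rad/s, eef=-0.012 0.088 -0.375 m, τ=0.000 0.000 N·m.
t=1.440 s (step 72): q=3.091 -0.064 rad, qd=-2.990 1.540 rad/s, eef=-0.005 -0.005 -0.386 m, τ=0.000 0.000 N·m.
t=1.500 s (step 75): q=2.919 0.012 rad, qd=-2.674 1.000 rad/s, eef=0.001 -0.088 -0.376 m, τ=0.000 0.000 N·m.
t=1.560 s (step 78): q=2.776 0.058 rad, qd=-2.051 0.548 rad/s, eef=0.004 -0.150 -0.356 m, τ=0.000 0.000 N·m.
t=1.620 s (step 81): q=2.677 0.079 rad, qd=-1.233 0.170 rad/s, eef=0.006 -0.188 -0.337 m, τ=0.000 0.000 N·m.
t=1.680 s (step 84): q=2.631 0.081 rad, qd=-0.271 -0.028 rad/s, eef=0.006 -0.204 -0.327 m, τ=0.000 0.000 N·m.
t=1.740 s (step 87): q=2.641 0.071 rad, qd=0.549 -0.366 rad/s, eef=0.006 -0.199 -0.331 m, τ=0.000 0.000 N·m.
t=1.800 s (step 90): q=2.694 0.037 rad, qd=1.214 -0.772 rad/s, eef=0.003 -0.174 -0.344 m, τ=0.000 0.000 N·m.
t=1.860 s (step 93): q=2.784 -0.019 rad, qd=1.757 -1.080 rad/s, eef=-0.001 -0.131 -0.363 m, τ=0.000 0.000 N·m.
t=1.920 s (step 96): q=2.902 -0.089 rad, qd=2.162 -1.210 rad/s, eef=-0.006 -0.072 -0.379 m, τ=0.000 0.000 N·m.
t=1.960 s (step 98): q=2.993 -0.137 rad, qd=2.339 -1.190 rad/s, eef=-0.009 -0.027 -0.384 m.
any joint saturated: no


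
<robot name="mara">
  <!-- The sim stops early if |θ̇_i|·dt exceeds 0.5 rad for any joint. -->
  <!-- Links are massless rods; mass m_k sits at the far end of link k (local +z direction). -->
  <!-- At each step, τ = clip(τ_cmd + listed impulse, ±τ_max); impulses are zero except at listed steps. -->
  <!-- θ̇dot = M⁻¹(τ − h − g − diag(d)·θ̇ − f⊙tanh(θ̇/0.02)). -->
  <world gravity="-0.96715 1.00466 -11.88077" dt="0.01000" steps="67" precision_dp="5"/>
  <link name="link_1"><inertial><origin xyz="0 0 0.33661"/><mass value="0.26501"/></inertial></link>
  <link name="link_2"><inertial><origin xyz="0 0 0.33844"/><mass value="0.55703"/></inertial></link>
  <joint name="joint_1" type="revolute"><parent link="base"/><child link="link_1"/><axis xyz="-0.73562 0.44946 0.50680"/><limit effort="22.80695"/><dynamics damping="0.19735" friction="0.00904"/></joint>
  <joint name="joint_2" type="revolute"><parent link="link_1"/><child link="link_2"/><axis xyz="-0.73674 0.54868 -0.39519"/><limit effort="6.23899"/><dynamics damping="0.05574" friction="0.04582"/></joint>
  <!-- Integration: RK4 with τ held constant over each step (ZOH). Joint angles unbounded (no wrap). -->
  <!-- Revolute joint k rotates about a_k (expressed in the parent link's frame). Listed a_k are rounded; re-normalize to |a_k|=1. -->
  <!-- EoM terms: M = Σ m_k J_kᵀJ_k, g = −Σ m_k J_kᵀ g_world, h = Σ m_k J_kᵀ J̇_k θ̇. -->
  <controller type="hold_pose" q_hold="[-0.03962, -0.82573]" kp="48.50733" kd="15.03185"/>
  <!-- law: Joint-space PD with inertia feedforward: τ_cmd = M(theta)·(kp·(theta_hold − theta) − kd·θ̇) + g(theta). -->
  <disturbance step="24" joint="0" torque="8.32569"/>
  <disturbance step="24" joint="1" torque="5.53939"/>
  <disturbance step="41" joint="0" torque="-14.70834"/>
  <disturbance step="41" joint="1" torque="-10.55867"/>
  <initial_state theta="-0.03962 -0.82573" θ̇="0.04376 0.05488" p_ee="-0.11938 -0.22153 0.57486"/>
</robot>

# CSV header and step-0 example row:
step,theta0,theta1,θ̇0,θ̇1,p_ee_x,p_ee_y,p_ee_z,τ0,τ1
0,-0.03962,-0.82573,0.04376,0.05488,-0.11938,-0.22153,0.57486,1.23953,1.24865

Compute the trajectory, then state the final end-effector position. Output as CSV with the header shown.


step,theta0,theta1,θ̇0,θ̇1,p_ee_x,p_ee_y,p_ee_z,τ0,τ1
1,-0.03918,-0.82532,0.04399,0.02794,-0.11919,-0.22128,0.57504,1.26349,1.26629
2,-0.03875,-0.82513,0.04151,0.01087,-0.11903,-0.22109,0.57518,1.28480,1.28014
3,-0.03836,-0.82506,0.03587,0.00454,-0.11888,-0.22093,0.57527,1.30367,1.28982
4,-0.03803,-0.82503,0.02952,0.00264,-0.11875,-0.22080,0.57535,1.32027,1.29724
5,-0.03777,-0.82501,0.02366,0.00194,-0.11865,-0.22070,0.57542,1.33484,1.30344
6,-0.03756,-0.82499,0.01856,0.00154,-0.11857,-0.22062,0.57546,1.34756,1.30880
7,-0.03739,-0.82497,0.01421,0.00121,-0.11851,-0.22056,0.57550,1.35863,1.31345
8,-0.03727,-0.82496,0.01053,0.00091,-0.11847,-0.22051,0.57553,1.36822,1.31748
9,-0.03718,-0.82496,0.00745,0.00062,-0.11843,-0.22048,0.57555,1.37650,1.32096
10,-0.03712,-0.82495,0.00487,0.00036,-0.11841,-0.22045,0.57557,1.38364,1.32397
11,-0.03708,-0.82495,0.00272,0.00013,-0.11840,-0.22044,0.57558,1.38979,1.32656
12,-0.03706,-0.82495,0.00094,-0.00007,-0.11839,-0.22043,0.57558,1.39508,1.32879
13,-0.03706,-0.82495,-0.00053,-0.00024,-0.11839,-0.22043,0.57558,1.39965,1.33072
14,-0.03707,-0.82495,-0.00174,-0.00038,-0.11839,-0.22044,0.57558,1.40359,1.33237
15,-0.03709,-0.82496,-0.00273,-0.00049,-0.11840,-0.22045,0.57557,1.40700,1.33380
16,-0.03712,-0.82496,-0.00353,-0.00058,-0.11841,-0.22046,0.57556,1.40996,1.33504
17,-0.03716,-0.82497,-0.00418,-0.00065,-0.11843,-0.22047,0.57555,1.41252,1.33611
18,-0.03721,-0.82498,-0.00469,-0.00071,-0.11845,-0.22049,0.57554,1.41476,1.33704
19,-0.03726,-0.82498,-0.00509,-0.00076,-0.11846,-0.22051,0.57553,1.41670,1.33784
20,-0.03731,-0.82499,-0.00540,-0.00079,-0.11848,-0.22053,0.57552,1.41841,1.33855
21,-0.03736,-0.82500,-0.00562,-0.00081,-0.11850,-0.22055,0.57550,1.41990,1.33916
22,-0.03742,-0.82501,-0.00578,-0.00083,-0.11853,-0.22058,0.57549,1.42122,1.33970
23,-0.03748,-0.82502,-0.00589,-0.00084,-0.11855,-0.22060,0.57548,1.42237,1.34018
24,-0.03754,-0.82502,-0.00594,-0.00085,-0.11857,-0.22062,0.57546,9.74909,6.23899
25,-0.03694,-0.82151,0.12685,0.69843,-0.11816,-0.21965,0.57635,0.14839,0.59621
26,-0.03573,-0.81521,0.11560,0.56358,-0.11736,-0.21783,0.57797,0.29365,0.68801
27,-0.03462,-0.81015,0.10541,0.44708,-0.11666,-0.21632,0.57928,0.42285,0.76914
28,-0.03362,-0.80619,0.09601,0.34688,-0.11606,-0.21509,0.58034,0.53778,0.84086
29,-0.03270,-0.80315,0.08725,0.26107,-0.11554,-0.21408,0.58118,0.64003,0.90431
30,-0.03187,-0.80091,0.07903,0.18788,-0.11511,-0.21328,0.58182,0.73098,0.96044
31,-0.03112,-0.79934,0.07130,0.12570,-0.11473,-0.21266,0.58231,0.81188,1.01013
32,-0.03044,-0.79835,0.06405,0.07310,-0.11443,-0.21219,0.58266,0.88383,1.05414
33,-0.02983,-0.79784,0.05703,0.02939,-0.11417,-0.21185,0.58289,0.94779,1.09296
34,-0.02931,-0.79769,0.04650,0.00249,-0.11397,-0.21162,0.58303,1.00459,1.12437
35,-0.02892,-0.79772,0.03120,-0.00539,-0.11383,-0.21148,0.58311,1.05483,1.14765
36,-0.02868,-0.79779,0.01649,-0.00790,-0.11374,-0.21141,0.58314,1.09904,1.16686
37,-0.02857,-0.79787,0.00390,-0.00937,-0.11371,-0.21139,0.58315,1.13758,1.18341
38,-0.02859,-0.79797,-0.00647,-0.01070,-0.11372,-0.21142,0.58312,1.17091,1.19775
39,-0.02870,-0.79809,-0.01497,-0.01182,-0.11377,-0.21148,0.58308,1.19980,1.21019
40,-0.02888,-0.79821,-0.02200,-0.01264,-0.11384,-0.21158,0.58301,1.22500,1.22100
41,-0.02913,-0.79834,-0.02780,-0.01320,-0.11394,-0.21170,0.58293,-13.46120,-6.23899
42,-0.03169,-0.80193,-0.48623,-0.70238,-0.11510,-0.21344,0.58164,3.52102,2.38117
43,-0.03625,-0.80835,-0.42488,-0.58183,-0.11716,-0.21653,0.57932,3.28191,2.25501
44,-0.04022,-0.81365,-0.36947,-0.47905,-0.11893,-0.21913,0.57734,3.06994,2.14372
45,-0.04367,-0.81800,-0.31979,-0.39113,-0.12046,-0.22133,0.57566,2.88213,2.04549
46,-0.04665,-0.82153,-0.27551,-0.31573,-0.12176,-0.22317,0.57424,2.71577,1.95872
47,-0.04920,-0.82436,-0.23622,-0.25096,-0.12286,-0.22469,0.57306,2.56847,1.88205
48,-0.05139,-0.82659,-0.20151,-0.19526,-0.12380,-0.22596,0.57209,2.43807,1.81426
49,-0.05325,-0.82830,-0.17096,-0.14734,-0.12458,-0.22699,0.57130,2.32266,1.75429
50,-0.05483,-0.82957,-0.14415,-0.10612,-0.12523,-0.22782,0.57067,2.22052,1.70122
51,-0.05615,-0.83046,-0.12070,-0.07071,-0.12577,-0.22848,0.57017,2.13014,1.65423
52,-0.05726,-0.83101,-0.10015,-0.04055,-0.12621,-0.22899,0.56980,2.05016,1.61269
53,-0.05817,-0.83130,-0.08122,-0.01733,-0.12657,-0.22937,0.56953,1.97941,1.57672
54,-0.05888,-0.83140,-0.06147,-0.00578,-0.12684,-0.22965,0.56935,1.91687,1.54756
55,-0.05940,-0.83144,-0.04206,-0.00195,-0.12703,-0.22984,0.56922,1.86166,1.52376
56,-0.05974,-0.83145,-0.02477,-0.00048,-0.12716,-0.22996,0.56915,1.81301,1.50340
57,-0.05991,-0.83145,-0.01007,0.00051,-0.12722,-0.23002,0.56911,1.77041,1.48568
58,-0.05995,-0.83144,0.00207,0.00159,-0.12724,-0.23003,0.56910,1.73347,1.47026
59,-0.05988,-0.83142,0.01201,0.00263,-0.12721,-0.23000,0.56912,1.70156,1.45693
60,-0.05972,-0.83139,0.02023,0.00340,-0.12715,-0.22994,0.56916,1.67382,1.44538
61,-0.05948,-0.83135,0.02705,0.00392,-0.12706,-0.22985,0.56923,1.64952,1.43533
62,-0.05918,-0.83131,0.03267,0.00426,-0.12695,-0.22973,0.56930,1.62813,1.42653
63,-0.05883,-0.83127,0.03725,0.00448,-0.12681,-0.22960,0.56939,1.60926,1.41880
64,-0.05844,-0.83122,0.04094,0.00464,-0.12667,-0.22945,0.56949,1.59258,1.41200
65,-0.05802,-0.83117,0.04384,0.00476,-0.12651,-0.22929,0.56960,1.57781,1.40600
66,-0.05757,-0.83113,0.04608,0.00484,-0.12634,-0.22912,0.56971,1.56473,1.40070
67,-0.05710,-0.83108,0.04774,0.00489,-0.12616,-0.22894,0.56982,,
# final p_ee position (m): -0.12616 -0.22894 0.56982
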